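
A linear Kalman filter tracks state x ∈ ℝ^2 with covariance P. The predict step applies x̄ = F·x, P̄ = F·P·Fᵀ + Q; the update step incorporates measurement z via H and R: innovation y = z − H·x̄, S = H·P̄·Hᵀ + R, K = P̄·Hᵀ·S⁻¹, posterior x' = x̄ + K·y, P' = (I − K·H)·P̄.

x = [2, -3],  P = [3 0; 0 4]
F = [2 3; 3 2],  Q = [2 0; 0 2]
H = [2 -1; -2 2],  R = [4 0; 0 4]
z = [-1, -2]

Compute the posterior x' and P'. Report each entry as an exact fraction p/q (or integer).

x' = [-883/611, -1179/611]
P' = [2630/611 3084/611; 3084/611 4068/611]

x̄ = F·x = [-5, 0]
P̄ = F·P·Fᵀ + Q = [50 42; 42 45]
y = z − H·x̄ = [9, -12]
S = H·P̄·Hᵀ + R = [81 -38; -38 48]
K = P̄·Hᵀ·S⁻¹ = [544/611 227/611; 525/611 492/611]
x' = x̄ + K·y = [-883/611, -1179/611]
P' = (I − K·H)·P̄ = [2630/611 3084/611; 3084/611 4068/611]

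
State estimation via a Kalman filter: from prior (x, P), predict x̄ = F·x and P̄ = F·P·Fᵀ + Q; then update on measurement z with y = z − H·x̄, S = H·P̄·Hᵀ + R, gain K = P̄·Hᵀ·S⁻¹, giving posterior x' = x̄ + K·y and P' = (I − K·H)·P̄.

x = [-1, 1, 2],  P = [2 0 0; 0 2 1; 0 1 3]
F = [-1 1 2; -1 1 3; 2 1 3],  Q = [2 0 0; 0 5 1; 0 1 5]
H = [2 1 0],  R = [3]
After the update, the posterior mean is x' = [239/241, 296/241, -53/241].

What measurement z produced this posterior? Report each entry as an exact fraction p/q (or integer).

z = [3]

x̄ = F·x = [6, 8, 5]
P̄ = F·P·Fᵀ + Q = [22 27 21; 27 42 32; 21 32 48]
S = H·P̄·Hᵀ + R = [241]
K = P̄·Hᵀ·S⁻¹ = [71/241; 96/241; 74/241]
x' − x̄ = [-1207/241, -1632/241, -1258/241] = K·y
y = (KᵀK)⁻¹·Kᵀ·(x' − x̄) = [-17]
z = y + H·x̄ = [-17] + [20] = [3]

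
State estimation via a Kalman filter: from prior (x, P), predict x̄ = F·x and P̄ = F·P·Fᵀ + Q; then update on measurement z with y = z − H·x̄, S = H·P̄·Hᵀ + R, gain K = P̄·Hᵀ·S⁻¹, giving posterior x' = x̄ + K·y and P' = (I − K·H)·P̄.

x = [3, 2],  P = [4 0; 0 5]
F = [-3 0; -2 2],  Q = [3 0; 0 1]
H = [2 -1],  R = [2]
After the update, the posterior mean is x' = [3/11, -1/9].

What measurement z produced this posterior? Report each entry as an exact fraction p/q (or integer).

x̄ = F·x = [-9, -2]
P̄ = F·P·Fᵀ + Q = [39 24; 24 37]
S = H·P̄·Hᵀ + R = [99]
K = P̄·Hᵀ·S⁻¹ = [6/11; 1/9]
x' − x̄ = [102/11, 17/9] = K·y
y = (KᵀK)⁻¹·Kᵀ·(x' − x̄) = [17]
z = y + H·x̄ = [17] + [-16] = [1]

z = [1]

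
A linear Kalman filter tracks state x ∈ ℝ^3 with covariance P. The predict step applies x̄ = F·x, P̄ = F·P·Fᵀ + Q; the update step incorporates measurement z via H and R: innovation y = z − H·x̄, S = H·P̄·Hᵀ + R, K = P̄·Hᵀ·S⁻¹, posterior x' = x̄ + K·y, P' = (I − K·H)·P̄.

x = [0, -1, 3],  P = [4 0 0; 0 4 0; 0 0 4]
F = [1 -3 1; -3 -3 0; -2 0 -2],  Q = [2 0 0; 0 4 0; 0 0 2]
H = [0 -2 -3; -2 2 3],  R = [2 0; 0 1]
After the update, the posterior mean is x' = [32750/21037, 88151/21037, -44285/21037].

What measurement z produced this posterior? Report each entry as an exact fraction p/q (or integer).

z = [-2, -1]

x̄ = F·x = [6, 3, -6]
P̄ = F·P·Fᵀ + Q = [46 24 -16; 24 76 24; -16 24 34]
S = H·P̄·Hᵀ + R = [900 -898; -898 1083]
K = P̄·Hᵀ·S⁻¹ = [-10327/21037 -10350/21037; -10568/21037 -5344/21037; 493/84148 7275/42074]
x' − x̄ = [-93472/21037, 25040/21037, 81937/21037] = K·y
y = (KᵀK)⁻¹·Kᵀ·(x' − x̄) = [-14, 23]
z = y + H·x̄ = [-14, 23] + [12, -24] = [-2, -1]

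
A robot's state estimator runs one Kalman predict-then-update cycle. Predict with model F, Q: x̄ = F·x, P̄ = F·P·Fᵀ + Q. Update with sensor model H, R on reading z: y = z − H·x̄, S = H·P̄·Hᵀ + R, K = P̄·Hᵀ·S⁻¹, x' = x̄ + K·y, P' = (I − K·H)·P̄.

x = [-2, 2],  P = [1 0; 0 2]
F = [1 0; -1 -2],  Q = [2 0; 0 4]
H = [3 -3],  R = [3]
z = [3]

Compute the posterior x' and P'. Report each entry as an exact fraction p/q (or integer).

x̄ = F·x = [-2, -2]
P̄ = F·P·Fᵀ + Q = [3 -1; -1 13]
y = z − H·x̄ = [3]
S = H·P̄·Hᵀ + R = [165]
K = P̄·Hᵀ·S⁻¹ = [4/55; -14/55]
x' = x̄ + K·y = [-98/55, -152/55]
P' = (I − K·H)·P̄ = [117/55 113/55; 113/55 127/55]

x' = [-98/55, -152/55]
P' = [117/55 113/55; 113/55 127/55]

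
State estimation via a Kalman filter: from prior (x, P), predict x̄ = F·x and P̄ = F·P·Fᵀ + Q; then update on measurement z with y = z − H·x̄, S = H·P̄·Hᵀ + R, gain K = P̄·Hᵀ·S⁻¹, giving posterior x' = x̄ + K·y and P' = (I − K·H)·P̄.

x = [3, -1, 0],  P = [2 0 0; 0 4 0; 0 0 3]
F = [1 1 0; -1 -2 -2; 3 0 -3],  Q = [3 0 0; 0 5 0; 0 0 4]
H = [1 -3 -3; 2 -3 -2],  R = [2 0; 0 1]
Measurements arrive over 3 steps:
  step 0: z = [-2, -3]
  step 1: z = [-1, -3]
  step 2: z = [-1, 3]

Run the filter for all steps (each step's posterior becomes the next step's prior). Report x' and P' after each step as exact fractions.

step 0: x' = [-45922/48547, -13/1129, 23275/48547], P' = [78615/48547 1559/1129 -31152/48547; 1559/1129 2932/1129 -2585/1129; -31152/48547 -2585/1129 121871/48547]
step 1: x' = [-159819045/232083103, 319592352/232083103, -296885910/232083103], P' = [1104705065/696249309 929003813/696249309 -420085556/696249309; 929003813/696249309 1773189629/696249309 -1572251684/696249309; -420085556/696249309 -1572251684/696249309 1739181782/696249309]
step 2: x' = [2310900282047/1403247802457, -13129493518201/9822734617199, 21562083115501/9822734617199], P' = [2226579815366/1403247802457 1872324381101/1403247802457 -846516891941/1403247802457; 1872324381101/1403247802457 25000817476627/9822734617199 -22161501296120/9822734617199; -846516891941/1403247802457 -22161501296120/9822734617199 24511488285429/9822734617199]

step 0: x̄ = F·x = [2, -1, 9]
step 0: P̄ = F·P·Fᵀ + Q = [9 -10 6; -10 35 12; 6 12 49]
step 0: y = z − H·x̄ = [20, 8]
step 0: S = H·P̄·Hᵀ + R = [1007 849; 849 764]
step 0: K = P̄·Hᵀ·S⁻¹ = [-14520/48547 18423/48547; 259/1129 -508/1129; -31650/48547 27419/48547]
step 0: x' = x̄ + K·y = [-45922/48547, -13/1129, 23275/48547]
step 0: P' = (I − K·H)·P̄ = [78615/48547 1559/1129 -31152/48547; 1559/1129 2932/1129 -2585/1129; -31152/48547 -2585/1129 121871/48547]
step 1: x̄ = F·x = [-46481/48547, 490/48547, -207591/48547]
step 1: P̄ = F·P·Fᵀ + Q = [484406/48547 -247264/48547 863877/48547; -247264/48547 567438/48547 -480315/48547; 863877/48547 -480315/48547 2559298/48547]
step 1: y = z − H·x̄ = [-623369/48547, -466391/48547]
step 1: S = H·P̄·Hᵀ + R = [16376776/48547 9541177/48547; 9541177/48547 7622677/48547]
step 1: K = P̄·Hᵀ·S⁻¹ = [-211024853/696249309 262569803/696249309; 163094989/696249309 -317057893/696249309; -460437925/696249309 398220376/696249309]
step 1: x' = x̄ + K·y = [-159819045/232083103, 319592352/232083103, -296885910/232083103]
step 1: P' = (I − K·H)·P̄ = [1104705065/696249309 929003813/696249309 -420085556/696249309; 929003813/696249309 1773189629/696249309 -1572251684/696249309; -420085556/696249309 -1572251684/696249309 1739181782/696249309]
step 2: x̄ = F·x = [159773307/232083103, 114406161/232083103, 411200595/232083103]
step 2: P̄ = F·P·Fᵀ + Q = [6824650247/696249309 -3453421282/696249309 4026046118/232083103; -3453421282/696249309 8093096810/696249309 -2208766939/232083103; 4026046118/232083103 -2208766939/232083103 11980506289/232083103]
step 2: y = z − H·x̄ = [1184963858/232083103, 1542322368/232083103]
step 2: S = H·P̄·Hᵀ + R = [233506972820/696249309 137197457437/696249309; 137197457437/696249309 109899135803/696249309]
step 2: K = P̄·Hᵀ·S⁻¹ = [-425421326057/1403247802457 529220271311/1403247802457; 2294161063093/9822734617199 -4466908502227/9822734617199; -6487789605757/9822734617199 5610290830328/9822734617199]
step 2: x' = x̄ + K·y = [2310900282047/1403247802457, -13129493518201/9822734617199, 21562083115501/9822734617199]
step 2: P' = (I − K·H)·P̄ = [2226579815366/1403247802457 1872324381101/1403247802457 -846516891941/1403247802457; 1872324381101/1403247802457 25000817476627/9822734617199 -22161501296120/9822734617199; -846516891941/1403247802457 -22161501296120/9822734617199 24511488285429/9822734617199]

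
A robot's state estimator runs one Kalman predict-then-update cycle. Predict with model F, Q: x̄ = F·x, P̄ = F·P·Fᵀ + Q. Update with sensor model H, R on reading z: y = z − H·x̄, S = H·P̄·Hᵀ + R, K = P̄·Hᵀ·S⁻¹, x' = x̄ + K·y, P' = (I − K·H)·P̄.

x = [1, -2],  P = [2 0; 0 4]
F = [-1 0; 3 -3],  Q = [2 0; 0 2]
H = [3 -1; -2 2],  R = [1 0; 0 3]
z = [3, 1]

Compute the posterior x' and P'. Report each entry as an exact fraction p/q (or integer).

x' = [5779/3683, 7157/3683]
P' = [1328/3683 2426/3683; 2426/3683 5996/3683]

x̄ = F·x = [-1, 9]
P̄ = F·P·Fᵀ + Q = [4 -6; -6 56]
y = z − H·x̄ = [15, -19]
S = H·P̄·Hᵀ + R = [129 -184; -184 291]
K = P̄·Hᵀ·S⁻¹ = [1558/3683 732/3683; 1282/3683 2380/3683]
x' = x̄ + K·y = [5779/3683, 7157/3683]
P' = (I − K·H)·P̄ = [1328/3683 2426/3683; 2426/3683 5996/3683]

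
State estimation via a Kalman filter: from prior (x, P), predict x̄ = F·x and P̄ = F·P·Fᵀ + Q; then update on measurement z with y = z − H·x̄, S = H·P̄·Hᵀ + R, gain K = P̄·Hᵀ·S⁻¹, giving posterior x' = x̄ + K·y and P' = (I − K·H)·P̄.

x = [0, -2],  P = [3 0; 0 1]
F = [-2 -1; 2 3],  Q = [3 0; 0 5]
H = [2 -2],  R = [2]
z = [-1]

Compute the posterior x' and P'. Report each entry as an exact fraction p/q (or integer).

x' = [-237/145, -173/145]
P' = [398/145 367/145; 367/145 408/145]

x̄ = F·x = [2, -6]
P̄ = F·P·Fᵀ + Q = [16 -15; -15 26]
y = z − H·x̄ = [-17]
S = H·P̄·Hᵀ + R = [290]
K = P̄·Hᵀ·S⁻¹ = [31/145; -41/145]
x' = x̄ + K·y = [-237/145, -173/145]
P' = (I − K·H)·P̄ = [398/145 367/145; 367/145 408/145]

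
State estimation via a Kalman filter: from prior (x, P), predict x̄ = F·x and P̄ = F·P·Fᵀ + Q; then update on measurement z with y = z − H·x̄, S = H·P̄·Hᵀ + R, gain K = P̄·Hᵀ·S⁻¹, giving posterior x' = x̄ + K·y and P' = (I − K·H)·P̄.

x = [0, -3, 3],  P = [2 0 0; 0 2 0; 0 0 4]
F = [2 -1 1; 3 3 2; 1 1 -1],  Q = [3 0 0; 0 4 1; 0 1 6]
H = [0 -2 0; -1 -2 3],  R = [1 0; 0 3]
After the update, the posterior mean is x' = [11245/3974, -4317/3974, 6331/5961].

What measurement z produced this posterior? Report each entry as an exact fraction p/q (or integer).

x̄ = F·x = [6, -3, -6]
P̄ = F·P·Fᵀ + Q = [17 14 -2; 14 56 5; -2 5 14]
S = H·P̄·Hᵀ + R = [225 222; 222 378]
K = P̄·Hᵀ·S⁻¹ = [41/1987 -1753/11922; -983/1987 -37/11922; -1888/5961 1645/5961]
x' − x̄ = [-12599/3974, 7605/3974, 42097/5961] = K·y
y = (KᵀK)⁻¹·Kᵀ·(x' − x̄) = [-4, 21]
z = y + H·x̄ = [-4, 21] + [6, -18] = [2, 3]

z = [2, 3]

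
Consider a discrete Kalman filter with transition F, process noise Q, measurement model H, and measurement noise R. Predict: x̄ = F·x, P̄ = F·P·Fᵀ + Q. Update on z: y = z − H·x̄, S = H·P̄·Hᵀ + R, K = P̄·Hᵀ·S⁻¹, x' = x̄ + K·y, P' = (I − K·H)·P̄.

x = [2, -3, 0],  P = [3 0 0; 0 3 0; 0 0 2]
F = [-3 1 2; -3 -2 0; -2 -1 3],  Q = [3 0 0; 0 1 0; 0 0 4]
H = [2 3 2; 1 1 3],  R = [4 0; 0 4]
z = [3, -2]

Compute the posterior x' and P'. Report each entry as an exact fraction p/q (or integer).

x' = [-482248/78831, 398909/78831, -12925/78831]
P' = [1040963/78831 -585424/78831 -146533/78831; -585424/78831 404732/78831 31652/78831; -146533/78831 31652/78831 78539/78831]

x̄ = F·x = [-9, 0, -1]
P̄ = F·P·Fᵀ + Q = [41 21 27; 21 40 24; 27 24 37]
y = z − H·x̄ = [23, 10]
S = H·P̄·Hᵀ + R = [1432 1009; 1009 766]
K = P̄·Hᵀ·S⁻¹ = [8147/78831 3985/78831; 26663/78831 -21434/78831; -10258/78831 30184/78831]
x' = x̄ + K·y = [-482248/78831, 398909/78831, -12925/78831]
P' = (I − K·H)·P̄ = [1040963/78831 -585424/78831 -146533/78831; -585424/78831 404732/78831 31652/78831; -146533/78831 31652/78831 78539/78831]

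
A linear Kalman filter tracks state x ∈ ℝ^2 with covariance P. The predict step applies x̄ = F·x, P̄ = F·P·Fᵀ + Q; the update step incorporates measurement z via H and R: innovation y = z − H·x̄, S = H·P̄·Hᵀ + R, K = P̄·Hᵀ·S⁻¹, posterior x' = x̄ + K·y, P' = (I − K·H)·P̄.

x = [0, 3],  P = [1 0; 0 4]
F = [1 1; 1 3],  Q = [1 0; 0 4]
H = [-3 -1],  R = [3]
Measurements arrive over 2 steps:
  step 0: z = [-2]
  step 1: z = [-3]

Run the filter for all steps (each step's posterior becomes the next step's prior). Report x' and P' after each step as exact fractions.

step 0: x̄ = F·x = [3, 9]
step 0: P̄ = F·P·Fᵀ + Q = [6 13; 13 41]
step 0: y = z − H·x̄ = [16]
step 0: S = H·P̄·Hᵀ + R = [176]
step 0: K = P̄·Hᵀ·S⁻¹ = [-31/176; -5/11]
step 0: x' = x̄ + K·y = [2/11, 19/11]
step 0: P' = (I − K·H)·P̄ = [95/176 -12/11; -12/11 51/11]
step 1: x̄ = F·x = [21/11, 59/11]
step 1: P̄ = F·P·Fᵀ + Q = [703/176 1775/176; 1775/176 6991/176]
step 1: y = z − H·x̄ = [89/11]
step 1: S = H·P̄·Hᵀ + R = [1531/11]
step 1: K = P̄·Hᵀ·S⁻¹ = [-971/6124; -3079/6124]
step 1: x' = x̄ + K·y = [3835/6124, 7935/6124]
step 1: P' = (I − K·H)·P̄ = [3033/6124 -3093/3062; -3093/3062 27795/6124]

step 0: x' = [2/11, 19/11], P' = [95/176 -12/11; -12/11 51/11]
step 1: x' = [3835/6124, 7935/6124], P' = [3033/6124 -3093/3062; -3093/3062 27795/6124]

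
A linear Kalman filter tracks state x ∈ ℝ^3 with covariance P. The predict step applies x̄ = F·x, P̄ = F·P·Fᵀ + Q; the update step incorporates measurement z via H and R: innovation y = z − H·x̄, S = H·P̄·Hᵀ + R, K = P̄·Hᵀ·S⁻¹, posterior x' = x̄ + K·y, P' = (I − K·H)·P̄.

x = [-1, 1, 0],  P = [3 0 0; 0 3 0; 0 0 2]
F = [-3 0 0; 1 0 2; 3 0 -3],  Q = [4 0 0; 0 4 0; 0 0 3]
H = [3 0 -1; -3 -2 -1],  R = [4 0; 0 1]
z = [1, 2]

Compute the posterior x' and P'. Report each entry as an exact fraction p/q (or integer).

x̄ = F·x = [3, -1, -3]
P̄ = F·P·Fᵀ + Q = [31 -9 -27; -9 15 -3; -27 -3 48]
y = z − H·x̄ = [-11, 6]
S = H·P̄·Hᵀ + R = [493 -183; -183 106]
K = P̄·Hᵀ·S⁻¹ = [3936/18769 -1704/18769; -2544/18769 -4392/18769; -6537/18769 -4380/18769]
x' = x̄ + K·y = [2787/18769, -17137/18769, -10680/18769]
P' = (I − K·H)·P̄ = [27727/18769 -74457/18769 67437/18769; -74457/18769 220479/18769 -213195/18769; 67437/18769 -213195/18769 228459/18769]

x' = [2787/18769, -17137/18769, -10680/18769]
P' = [27727/18769 -74457/18769 67437/18769; -74457/18769 220479/18769 -213195/18769; 67437/18769 -213195/18769 228459/18769]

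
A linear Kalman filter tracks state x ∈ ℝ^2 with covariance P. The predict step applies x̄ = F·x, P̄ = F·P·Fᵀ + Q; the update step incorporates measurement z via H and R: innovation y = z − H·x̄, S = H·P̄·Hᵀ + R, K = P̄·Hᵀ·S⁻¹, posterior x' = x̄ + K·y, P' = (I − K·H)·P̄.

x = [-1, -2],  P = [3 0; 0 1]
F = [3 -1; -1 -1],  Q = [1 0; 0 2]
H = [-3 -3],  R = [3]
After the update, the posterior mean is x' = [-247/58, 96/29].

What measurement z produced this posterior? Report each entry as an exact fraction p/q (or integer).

x̄ = F·x = [-1, 3]
P̄ = F·P·Fᵀ + Q = [29 -8; -8 6]
S = H·P̄·Hᵀ + R = [174]
K = P̄·Hᵀ·S⁻¹ = [-21/58; 1/29]
x' − x̄ = [-189/58, 9/29] = K·y
y = (KᵀK)⁻¹·Kᵀ·(x' − x̄) = [9]
z = y + H·x̄ = [9] + [-6] = [3]

z = [3]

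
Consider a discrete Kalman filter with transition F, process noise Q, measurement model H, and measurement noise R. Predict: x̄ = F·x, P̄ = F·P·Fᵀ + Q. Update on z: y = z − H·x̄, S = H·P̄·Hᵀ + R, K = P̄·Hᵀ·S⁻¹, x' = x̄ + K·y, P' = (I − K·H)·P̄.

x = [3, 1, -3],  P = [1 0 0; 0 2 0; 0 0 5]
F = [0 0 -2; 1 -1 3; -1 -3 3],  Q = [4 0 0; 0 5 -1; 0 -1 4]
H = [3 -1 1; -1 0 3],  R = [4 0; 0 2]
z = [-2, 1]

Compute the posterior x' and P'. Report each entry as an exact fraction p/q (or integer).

x' = [1662/13061, 37557/13061, 4225/13061]
P' = [11244/13061 25212/13061 3216/13061; 25212/13061 872962/117549 86450/117549; 3216/13061 86450/117549 34066/117549]

x̄ = F·x = [6, -7, -15]
P̄ = F·P·Fᵀ + Q = [24 -30 -30; -30 53 49; -30 49 68]
y = z − H·x̄ = [-12, 52]
S = H·P̄·Hᵀ + R = [243 -285; -285 818]
K = P̄·Hᵀ·S⁻¹ = [2934/13061 -798/13061; -26447/117549 5407/39183; 8612/117549 12209/39183]
x' = x̄ + K·y = [1662/13061, 37557/13061, 4225/13061]
P' = (I − K·H)·P̄ = [11244/13061 25212/13061 3216/13061; 25212/13061 872962/117549 86450/117549; 3216/13061 86450/117549 34066/117549]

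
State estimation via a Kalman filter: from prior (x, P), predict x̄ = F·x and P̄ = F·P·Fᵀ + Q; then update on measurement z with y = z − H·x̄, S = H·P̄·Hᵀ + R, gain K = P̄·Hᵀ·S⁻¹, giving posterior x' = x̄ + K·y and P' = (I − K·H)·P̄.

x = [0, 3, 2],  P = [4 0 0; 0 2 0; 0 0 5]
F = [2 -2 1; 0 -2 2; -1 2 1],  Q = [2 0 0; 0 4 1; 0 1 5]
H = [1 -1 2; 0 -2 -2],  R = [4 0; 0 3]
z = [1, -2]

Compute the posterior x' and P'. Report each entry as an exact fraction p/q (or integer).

x' = [-29833/13373, -9054/13373, 22514/13373]
P' = [371444/13373 128830/13373 -126913/13373; 128830/13373 54404/13373 -47261/13373; -126913/13373 -47261/13373 50006/13373]

x̄ = F·x = [-4, -2, 8]
P̄ = F·P·Fᵀ + Q = [31 18 -11; 18 32 3; -11 3 22]
y = z − H·x̄ = [-13, 10]
S = H·P̄·Hᵀ + R = [63 -44; -44 243]
K = P̄·Hᵀ·S⁻¹ = [-2803/13373 -1278/13373; -5024/13373 -4762/13373; 5090/13373 -1830/13373]
x' = x̄ + K·y = [-29833/13373, -9054/13373, 22514/13373]
P' = (I − K·H)·P̄ = [371444/13373 128830/13373 -126913/13373; 128830/13373 54404/13373 -47261/13373; -126913/13373 -47261/13373 50006/13373]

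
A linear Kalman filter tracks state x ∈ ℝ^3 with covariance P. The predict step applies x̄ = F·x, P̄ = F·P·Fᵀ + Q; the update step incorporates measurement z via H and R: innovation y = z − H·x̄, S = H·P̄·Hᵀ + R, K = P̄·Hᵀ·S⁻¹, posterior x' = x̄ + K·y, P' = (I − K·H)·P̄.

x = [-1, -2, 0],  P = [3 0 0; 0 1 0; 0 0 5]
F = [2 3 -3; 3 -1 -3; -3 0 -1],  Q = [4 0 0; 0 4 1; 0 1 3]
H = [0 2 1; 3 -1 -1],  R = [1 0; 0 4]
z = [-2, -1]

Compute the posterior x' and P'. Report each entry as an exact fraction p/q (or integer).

x' = [-26684/25525, -5296/25525, -38451/25525]
P' = [29914/25525 -54009/25525 112971/25525; -54009/25525 543737/76575 -1055078/76575; 112971/25525 -1055078/76575 2121557/76575]

x̄ = F·x = [-8, -1, 3]
P̄ = F·P·Fᵀ + Q = [70 60 -3; 60 77 -11; -3 -11 35]
y = z − H·x̄ = [-3, 25]
S = H·P̄·Hᵀ + R = [300 195; 195 382]
K = P̄·Hᵀ·S⁻¹ = [4953/25525 1539/5105; 32396/76575 421/5105; 11401/76575 -829/5105]
x' = x̄ + K·y = [-26684/25525, -5296/25525, -38451/25525]
P' = (I − K·H)·P̄ = [29914/25525 -54009/25525 112971/25525; -54009/25525 543737/76575 -1055078/76575; 112971/25525 -1055078/76575 2121557/76575]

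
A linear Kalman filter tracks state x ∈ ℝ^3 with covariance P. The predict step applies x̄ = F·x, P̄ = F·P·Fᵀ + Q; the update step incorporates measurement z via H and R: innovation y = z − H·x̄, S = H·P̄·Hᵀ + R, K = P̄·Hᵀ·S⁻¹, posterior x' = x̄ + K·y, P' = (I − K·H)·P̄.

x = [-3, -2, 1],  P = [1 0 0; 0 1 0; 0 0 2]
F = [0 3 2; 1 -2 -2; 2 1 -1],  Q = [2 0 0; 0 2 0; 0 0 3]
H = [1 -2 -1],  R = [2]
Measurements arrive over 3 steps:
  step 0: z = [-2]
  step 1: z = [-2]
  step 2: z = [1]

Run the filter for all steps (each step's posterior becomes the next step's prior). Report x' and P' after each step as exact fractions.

step 0: x̄ = F·x = [-4, -1, -9]
step 0: P̄ = F·P·Fᵀ + Q = [19 -14 -1; -14 15 4; -1 4 10]
step 0: y = z − H·x̄ = [-9]
step 0: S = H·P̄·Hᵀ + R = [165]
step 0: K = P̄·Hᵀ·S⁻¹ = [16/55; -16/55; -19/165]
step 0: x' = x̄ + K·y = [-364/55, 89/55, -438/55]
step 0: P' = (I − K·H)·P̄ = [277/55 -2/55 249/55; -2/55 57/55 -84/55; 249/55 -84/55 1289/165]
step 1: x̄ = F·x = [-609/55, 334/55, -201/55]
step 1: P̄ = F·P·Fᵀ + Q = [4001/165 -2186/165 1139/165; -2186/165 2021/165 181/165; 1139/165 181/165 2771/165]
step 1: y = z − H·x̄ = [966/55]
step 1: S = H·P̄·Hᵀ + R = [22376/165]
step 1: K = P̄·Hᵀ·S⁻¹ = [3617/11188; -6409/22376; -997/11188]
step 1: x' = x̄ + K·y = [-30177/5594, 11659/11188, -29199/5594]
step 1: P' = (I − K·H)·P̄ = [56357/5594 -7731/11188 60471/5594; -7731/11188 25131/22376 -26453/11188; 60471/5594 -26453/11188 87921/5594]
step 2: x̄ = F·x = [-81819/11188, 8281/2797, -50651/11188]
step 2: P̄ = F·P·Fᵀ + Q = [1042795/22376 -73885/2797 299695/22376; -73885/2797 56063/2797 -7384/2797; 299695/22376 -7384/2797 422083/22376]
step 2: y = z − H·x̄ = [27151/2797]
step 2: S = H·P̄·Hᵀ + R = [604036/2797]
step 2: K = P̄·Hᵀ·S⁻¹ = [481315/1208072; -178627/604036; -1061/1208072]
step 2: x' = x̄ + K·y = [-4162541/1208072, 54387/604036, -5479557/1208072]
step 2: P' = (I − K·H)·P̄ = [29774305/2416144 -1173595/1208072 32543425/2416144; -1173595/1208072 699487/604036 -3257035/1208072; 32543425/2416144 -3257035/1208072 45575809/2416144]

step 0: x' = [-364/55, 89/55, -438/55], P' = [277/55 -2/55 249/55; -2/55 57/55 -84/55; 249/55 -84/55 1289/165]
step 1: x' = [-30177/5594, 11659/11188, -29199/5594], P' = [56357/5594 -7731/11188 60471/5594; -7731/11188 25131/22376 -26453/11188; 60471/5594 -26453/11188 87921/5594]
step 2: x' = [-4162541/1208072, 54387/604036, -5479557/1208072], P' = [29774305/2416144 -1173595/1208072 32543425/2416144; -1173595/1208072 699487/604036 -3257035/1208072; 32543425/2416144 -3257035/1208072 45575809/2416144]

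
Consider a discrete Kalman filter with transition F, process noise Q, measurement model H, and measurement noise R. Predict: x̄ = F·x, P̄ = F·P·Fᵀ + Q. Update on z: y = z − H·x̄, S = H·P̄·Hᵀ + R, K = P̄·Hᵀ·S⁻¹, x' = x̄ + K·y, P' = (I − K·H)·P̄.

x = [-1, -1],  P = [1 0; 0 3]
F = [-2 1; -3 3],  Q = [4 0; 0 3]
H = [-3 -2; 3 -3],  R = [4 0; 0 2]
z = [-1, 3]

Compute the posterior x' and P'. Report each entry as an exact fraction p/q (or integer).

x' = [1313/2159, -9426/23749]
P' = [412/2159 228/2159; 228/2159 5664/23749]

x̄ = F·x = [1, 0]
P̄ = F·P·Fᵀ + Q = [11 15; 15 39]
y = z − H·x̄ = [2, 0]
S = H·P̄·Hᵀ + R = [439 180; 180 182]
K = P̄·Hᵀ·S⁻¹ = [-423/2159 276/2159; -4713/23749 -4734/23749]
x' = x̄ + K·y = [1313/2159, -9426/23749]
P' = (I − K·H)·P̄ = [412/2159 228/2159; 228/2159 5664/23749]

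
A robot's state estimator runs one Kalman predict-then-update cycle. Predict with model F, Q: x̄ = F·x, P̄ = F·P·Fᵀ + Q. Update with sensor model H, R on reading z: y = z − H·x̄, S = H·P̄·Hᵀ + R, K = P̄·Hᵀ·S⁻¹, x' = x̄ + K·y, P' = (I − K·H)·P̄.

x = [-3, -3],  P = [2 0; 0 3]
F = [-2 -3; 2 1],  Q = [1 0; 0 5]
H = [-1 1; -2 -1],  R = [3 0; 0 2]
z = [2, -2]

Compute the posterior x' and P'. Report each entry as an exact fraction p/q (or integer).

x̄ = F·x = [15, -9]
P̄ = F·P·Fᵀ + Q = [36 -17; -17 16]
y = z − H·x̄ = [26, 19]
S = H·P̄·Hᵀ + R = [89 73; 73 94]
K = P̄·Hᵀ·S⁻¹ = [-967/3037 -1026/3037; 1788/3037 -807/3037]
x' = x̄ + K·y = [919/3037, 3822/3037]
P' = (I − K·H)·P̄ = [1651/3037 -1250/3037; -1250/3037 4114/3037]

x' = [919/3037, 3822/3037]
P' = [1651/3037 -1250/3037; -1250/3037 4114/3037]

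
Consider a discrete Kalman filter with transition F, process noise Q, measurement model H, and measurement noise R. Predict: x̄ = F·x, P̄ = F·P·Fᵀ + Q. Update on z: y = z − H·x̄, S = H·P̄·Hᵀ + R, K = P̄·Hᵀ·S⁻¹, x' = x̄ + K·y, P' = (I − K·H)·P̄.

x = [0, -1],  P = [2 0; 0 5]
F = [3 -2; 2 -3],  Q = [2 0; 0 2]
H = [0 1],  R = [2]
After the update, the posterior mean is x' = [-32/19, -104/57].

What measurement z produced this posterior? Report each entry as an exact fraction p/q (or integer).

x̄ = F·x = [2, 3]
P̄ = F·P·Fᵀ + Q = [40 42; 42 55]
S = H·P̄·Hᵀ + R = [57]
K = P̄·Hᵀ·S⁻¹ = [14/19; 55/57]
x' − x̄ = [-70/19, -275/57] = K·y
y = (KᵀK)⁻¹·Kᵀ·(x' − x̄) = [-5]
z = y + H·x̄ = [-5] + [3] = [-2]

z = [-2]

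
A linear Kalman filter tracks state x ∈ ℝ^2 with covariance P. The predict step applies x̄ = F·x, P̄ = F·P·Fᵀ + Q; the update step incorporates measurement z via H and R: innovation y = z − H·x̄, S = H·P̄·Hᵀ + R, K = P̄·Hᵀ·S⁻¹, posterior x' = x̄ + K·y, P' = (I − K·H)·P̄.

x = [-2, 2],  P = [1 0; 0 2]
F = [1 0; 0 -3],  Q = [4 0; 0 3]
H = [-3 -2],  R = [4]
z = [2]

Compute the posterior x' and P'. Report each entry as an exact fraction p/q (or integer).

x̄ = F·x = [-2, -6]
P̄ = F·P·Fᵀ + Q = [5 0; 0 21]
y = z − H·x̄ = [-16]
S = H·P̄·Hᵀ + R = [133]
K = P̄·Hᵀ·S⁻¹ = [-15/133; -6/19]
x' = x̄ + K·y = [-26/133, -18/19]
P' = (I − K·H)·P̄ = [440/133 -90/19; -90/19 147/19]

x' = [-26/133, -18/19]
P' = [440/133 -90/19; -90/19 147/19]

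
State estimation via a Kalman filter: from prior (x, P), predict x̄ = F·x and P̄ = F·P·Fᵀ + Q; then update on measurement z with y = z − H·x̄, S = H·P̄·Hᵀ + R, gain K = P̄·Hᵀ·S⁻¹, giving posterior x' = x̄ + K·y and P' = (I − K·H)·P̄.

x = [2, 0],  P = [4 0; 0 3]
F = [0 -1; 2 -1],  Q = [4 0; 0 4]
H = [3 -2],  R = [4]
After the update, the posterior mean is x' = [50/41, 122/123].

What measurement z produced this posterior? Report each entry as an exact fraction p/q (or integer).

x̄ = F·x = [0, 4]
P̄ = F·P·Fᵀ + Q = [7 3; 3 23]
S = H·P̄·Hᵀ + R = [123]
K = P̄·Hᵀ·S⁻¹ = [5/41; -37/123]
x' − x̄ = [50/41, -370/123] = K·y
y = (KᵀK)⁻¹·Kᵀ·(x' − x̄) = [10]
z = y + H·x̄ = [10] + [-8] = [2]

z = [2]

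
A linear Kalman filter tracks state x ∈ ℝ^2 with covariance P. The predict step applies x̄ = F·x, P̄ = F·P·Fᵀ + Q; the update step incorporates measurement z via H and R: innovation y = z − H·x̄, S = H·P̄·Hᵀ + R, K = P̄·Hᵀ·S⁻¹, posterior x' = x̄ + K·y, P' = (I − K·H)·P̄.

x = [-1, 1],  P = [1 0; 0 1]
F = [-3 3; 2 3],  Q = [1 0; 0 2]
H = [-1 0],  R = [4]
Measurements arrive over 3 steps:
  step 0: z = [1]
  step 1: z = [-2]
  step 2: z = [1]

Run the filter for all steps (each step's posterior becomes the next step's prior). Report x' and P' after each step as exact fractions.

step 0: x' = [5/23, 2/23], P' = [76/23 12/23; 12/23 336/23]
step 1: x' = [6994/3607, 8564/3607], P' = [14060/3607 10128/3607; 10128/3607 272974/3607]
step 2: x' = [-2385769/2419037, 21211198/2419037], P' = [9618436/2419037 9368088/2419037; 9368088/2419037 251022584/2419037]

step 0: x̄ = F·x = [6, 1]
step 0: P̄ = F·P·Fᵀ + Q = [19 3; 3 15]
step 0: y = z − H·x̄ = [7]
step 0: S = H·P̄·Hᵀ + R = [23]
step 0: K = P̄·Hᵀ·S⁻¹ = [-19/23; -3/23]
step 0: x' = x̄ + K·y = [5/23, 2/23]
step 0: P' = (I − K·H)·P̄ = [76/23 12/23; 12/23 336/23]
step 1: x̄ = F·x = [-9/23, 16/23]
step 1: P̄ = F·P·Fᵀ + Q = [3515/23 2532/23; 2532/23 3518/23]
step 1: y = z − H·x̄ = [-55/23]
step 1: S = H·P̄·Hᵀ + R = [3607/23]
step 1: K = P̄·Hᵀ·S⁻¹ = [-3515/3607; -2532/3607]
step 1: x' = x̄ + K·y = [6994/3607, 8564/3607]
step 1: P' = (I − K·H)·P̄ = [14060/3607 10128/3607; 10128/3607 272974/3607]
step 2: x̄ = F·x = [4710/3607, 39680/3607]
step 2: P̄ = F·P·Fᵀ + Q = [2404609/3607 2342022/3607; 2342022/3607 2641756/3607]
step 2: y = z − H·x̄ = [8317/3607]
step 2: S = H·P̄·Hᵀ + R = [2419037/3607]
step 2: K = P̄·Hᵀ·S⁻¹ = [-2404609/2419037; -2342022/2419037]
step 2: x' = x̄ + K·y = [-2385769/2419037, 21211198/2419037]
step 2: P' = (I − K·H)·P̄ = [9618436/2419037 9368088/2419037; 9368088/2419037 251022584/2419037]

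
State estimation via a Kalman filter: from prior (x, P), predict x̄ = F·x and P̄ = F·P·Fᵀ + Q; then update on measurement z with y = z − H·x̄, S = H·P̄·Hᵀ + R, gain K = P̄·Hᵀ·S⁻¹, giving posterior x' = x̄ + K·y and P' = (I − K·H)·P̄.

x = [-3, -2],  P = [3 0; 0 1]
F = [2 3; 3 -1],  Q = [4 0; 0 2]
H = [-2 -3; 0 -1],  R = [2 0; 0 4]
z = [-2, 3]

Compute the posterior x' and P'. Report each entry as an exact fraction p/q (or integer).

x' = [89/168, 1/7]
P' = [775/168 -20/7; -20/7 180/91]

x̄ = F·x = [-12, -7]
P̄ = F·P·Fᵀ + Q = [25 15; 15 30]
y = z − H·x̄ = [-47, -4]
S = H·P̄·Hᵀ + R = [552 120; 120 34]
K = P̄·Hᵀ·S⁻¹ = [-55/168 5/7; -10/91 -45/91]
x' = x̄ + K·y = [89/168, 1/7]
P' = (I − K·H)·P̄ = [775/168 -20/7; -20/7 180/91]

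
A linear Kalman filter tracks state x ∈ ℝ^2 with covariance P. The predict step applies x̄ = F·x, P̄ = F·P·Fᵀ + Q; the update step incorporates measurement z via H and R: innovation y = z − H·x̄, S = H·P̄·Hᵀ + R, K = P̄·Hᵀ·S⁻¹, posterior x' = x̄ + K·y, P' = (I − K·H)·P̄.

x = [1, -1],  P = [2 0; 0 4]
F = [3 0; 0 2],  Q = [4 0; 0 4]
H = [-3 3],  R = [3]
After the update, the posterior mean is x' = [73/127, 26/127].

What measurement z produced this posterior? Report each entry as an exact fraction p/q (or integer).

z = [-1]

x̄ = F·x = [3, -2]
P̄ = F·P·Fᵀ + Q = [22 0; 0 20]
S = H·P̄·Hᵀ + R = [381]
K = P̄·Hᵀ·S⁻¹ = [-22/127; 20/127]
x' − x̄ = [-308/127, 280/127] = K·y
y = (KᵀK)⁻¹·Kᵀ·(x' − x̄) = [14]
z = y + H·x̄ = [14] + [-15] = [-1]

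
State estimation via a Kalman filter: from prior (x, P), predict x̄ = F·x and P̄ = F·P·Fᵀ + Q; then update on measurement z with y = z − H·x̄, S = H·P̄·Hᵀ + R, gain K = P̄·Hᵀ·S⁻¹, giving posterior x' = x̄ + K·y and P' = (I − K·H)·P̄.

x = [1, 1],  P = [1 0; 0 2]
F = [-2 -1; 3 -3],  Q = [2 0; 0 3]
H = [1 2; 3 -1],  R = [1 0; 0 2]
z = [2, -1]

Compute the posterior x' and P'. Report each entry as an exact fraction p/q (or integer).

x̄ = F·x = [-3, 0]
P̄ = F·P·Fᵀ + Q = [8 0; 0 30]
y = z − H·x̄ = [5, 8]
S = H·P̄·Hᵀ + R = [129 -36; -36 104]
K = P̄·Hᵀ·S⁻¹ = [212/1515 141/505; 43/101 -57/404]
x' = x̄ + K·y = [-1/15, 1]
P' = (I − K·H)·P̄ = [272/1515 -2/101; -2/101 45/202]

x' = [-1/15, 1]
P' = [272/1515 -2/101; -2/101 45/202]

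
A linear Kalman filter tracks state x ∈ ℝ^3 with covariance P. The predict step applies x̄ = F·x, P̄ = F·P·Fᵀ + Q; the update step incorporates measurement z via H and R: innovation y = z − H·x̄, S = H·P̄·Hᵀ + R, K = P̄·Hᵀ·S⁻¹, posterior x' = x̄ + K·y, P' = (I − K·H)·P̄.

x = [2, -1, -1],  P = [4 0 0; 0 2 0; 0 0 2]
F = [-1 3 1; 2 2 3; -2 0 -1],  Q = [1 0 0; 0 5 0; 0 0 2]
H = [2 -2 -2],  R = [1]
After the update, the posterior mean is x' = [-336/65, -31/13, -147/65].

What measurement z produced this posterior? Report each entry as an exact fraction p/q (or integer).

z = [-1]

x̄ = F·x = [-6, -1, -3]
P̄ = F·P·Fᵀ + Q = [25 10 6; 10 47 -22; 6 -22 20]
S = H·P̄·Hᵀ + R = [65]
K = P̄·Hᵀ·S⁻¹ = [18/65; -6/13; 16/65]
x' − x̄ = [54/65, -18/13, 48/65] = K·y
y = (KᵀK)⁻¹·Kᵀ·(x' − x̄) = [3]
z = y + H·x̄ = [3] + [-4] = [-1]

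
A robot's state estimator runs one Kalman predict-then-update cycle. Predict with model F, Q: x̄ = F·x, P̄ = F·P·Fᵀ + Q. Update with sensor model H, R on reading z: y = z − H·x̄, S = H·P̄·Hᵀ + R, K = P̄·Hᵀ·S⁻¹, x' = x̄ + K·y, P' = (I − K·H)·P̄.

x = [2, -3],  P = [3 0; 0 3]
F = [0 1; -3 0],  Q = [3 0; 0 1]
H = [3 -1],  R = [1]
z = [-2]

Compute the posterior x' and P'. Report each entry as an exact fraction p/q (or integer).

x' = [-231/83, -526/83]
P' = [174/83 504/83; 504/83 1540/83]

x̄ = F·x = [-3, -6]
P̄ = F·P·Fᵀ + Q = [6 0; 0 28]
y = z − H·x̄ = [1]
S = H·P̄·Hᵀ + R = [83]
K = P̄·Hᵀ·S⁻¹ = [18/83; -28/83]
x' = x̄ + K·y = [-231/83, -526/83]
P' = (I − K·H)·P̄ = [174/83 504/83; 504/83 1540/83]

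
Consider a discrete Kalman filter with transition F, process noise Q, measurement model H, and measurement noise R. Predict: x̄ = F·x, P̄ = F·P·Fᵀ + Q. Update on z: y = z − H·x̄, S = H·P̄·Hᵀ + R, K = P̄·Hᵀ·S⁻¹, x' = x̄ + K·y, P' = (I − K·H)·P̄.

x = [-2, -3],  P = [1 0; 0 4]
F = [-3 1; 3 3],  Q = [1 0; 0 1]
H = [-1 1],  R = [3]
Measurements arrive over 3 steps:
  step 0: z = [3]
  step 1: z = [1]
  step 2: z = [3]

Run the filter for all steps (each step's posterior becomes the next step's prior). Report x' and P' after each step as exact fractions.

step 0: x̄ = F·x = [3, -15]
step 0: P̄ = F·P·Fᵀ + Q = [14 3; 3 46]
step 0: y = z − H·x̄ = [21]
step 0: S = H·P̄·Hᵀ + R = [57]
step 0: K = P̄·Hᵀ·S⁻¹ = [-11/57; 43/57]
step 0: x' = x̄ + K·y = [-20/19, 16/19]
step 0: P' = (I − K·H)·P̄ = [677/57 644/57; 644/57 773/57]
step 1: x̄ = F·x = [4, -12/19]
step 1: P̄ = F·P·Fᵀ + Q = [161/3 -134; -134 8233/19]
step 1: y = z − H·x̄ = [107/19]
step 1: S = H·P̄·Hᵀ + R = [43205/57]
step 1: K = P̄·Hᵀ·S⁻¹ = [-10697/43205; 32337/43205]
step 1: x' = x̄ + K·y = [112579/43205, 154821/43205]
step 1: P' = (I − K·H)·P̄ = [311198/43205 279107/43205; 279107/43205 376118/43205]
step 2: x̄ = F·x = [-182916/43205, 160440/8641]
step 2: P̄ = F·P·Fᵀ + Q = [1545463/43205 -669414/8641; -669414/8641 2250595/8641]
step 2: y = z − H·x̄ = [-855501/43205]
step 2: S = H·P̄·Hᵀ + R = [19622193/43205]
step 2: K = P̄·Hᵀ·S⁻¹ = [-4892533/19622193; 14600045/19622193]
step 2: x' = x̄ + K·y = [4600963/6540731, 25078657/6540731]
step 2: P' = (I − K·H)·P̄ = [147864694/19622193 133187095/19622193; 133187095/19622193 176987230/19622193]

step 0: x' = [-20/19, 16/19], P' = [677/57 644/57; 644/57 773/57]
step 1: x' = [112579/43205, 154821/43205], P' = [311198/43205 279107/43205; 279107/43205 376118/43205]
step 2: x' = [4600963/6540731, 25078657/6540731], P' = [147864694/19622193 133187095/19622193; 133187095/19622193 176987230/19622193]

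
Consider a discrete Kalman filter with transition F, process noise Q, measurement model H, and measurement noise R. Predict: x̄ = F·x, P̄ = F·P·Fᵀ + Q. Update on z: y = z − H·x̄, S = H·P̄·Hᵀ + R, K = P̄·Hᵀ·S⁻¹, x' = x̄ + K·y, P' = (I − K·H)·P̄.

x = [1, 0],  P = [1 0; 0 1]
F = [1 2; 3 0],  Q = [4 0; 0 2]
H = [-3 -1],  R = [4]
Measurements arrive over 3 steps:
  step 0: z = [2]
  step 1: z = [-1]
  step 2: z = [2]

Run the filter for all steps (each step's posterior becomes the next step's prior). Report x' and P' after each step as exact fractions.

step 0: x' = [-21/19, 91/57], P' = [21/19 -43/19; -43/19 427/57]
step 1: x' = [2485/1791, -5590/1791], P' = [2941/1791 -6247/1791; -6247/1791 18025/1791]
step 2: x' = [-35803/21123, 61819/21123], P' = [40573/21123 -29981/7041; -29981/7041 257401/21123]

step 0: x̄ = F·x = [1, 3]
step 0: P̄ = F·P·Fᵀ + Q = [9 3; 3 11]
step 0: y = z − H·x̄ = [8]
step 0: S = H·P̄·Hᵀ + R = [114]
step 0: K = P̄·Hᵀ·S⁻¹ = [-5/19; -10/57]
step 0: x' = x̄ + K·y = [-21/19, 91/57]
step 0: P' = (I − K·H)·P̄ = [21/19 -43/19; -43/19 427/57]
step 1: x̄ = F·x = [119/57, -63/19]
step 1: P̄ = F·P·Fᵀ + Q = [1483/57 -195/19; -195/19 227/19]
step 1: y = z − H·x̄ = [37/19]
step 1: S = H·P̄·Hᵀ + R = [3582/19]
step 1: K = P̄·Hᵀ·S⁻¹ = [-644/1791; 179/1791]
step 1: x' = x̄ + K·y = [2485/1791, -5590/1791]
step 1: P' = (I − K·H)·P̄ = [2941/1791 -6247/1791; -6247/1791 18025/1791]
step 2: x̄ = F·x = [-8695/1791, 2485/597]
step 2: P̄ = F·P·Fᵀ + Q = [57217/1791 -9553/597; -9553/597 3339/199]
step 2: y = z − H·x̄ = [-1672/199]
step 2: S = H·P̄·Hᵀ + R = [42246/199]
step 2: K = P̄·Hᵀ·S⁻¹ = [-2648/7041; 3107/21123]
step 2: x' = x̄ + K·y = [-35803/21123, 61819/21123]
step 2: P' = (I − K·H)·P̄ = [40573/21123 -29981/7041; -29981/7041 257401/21123]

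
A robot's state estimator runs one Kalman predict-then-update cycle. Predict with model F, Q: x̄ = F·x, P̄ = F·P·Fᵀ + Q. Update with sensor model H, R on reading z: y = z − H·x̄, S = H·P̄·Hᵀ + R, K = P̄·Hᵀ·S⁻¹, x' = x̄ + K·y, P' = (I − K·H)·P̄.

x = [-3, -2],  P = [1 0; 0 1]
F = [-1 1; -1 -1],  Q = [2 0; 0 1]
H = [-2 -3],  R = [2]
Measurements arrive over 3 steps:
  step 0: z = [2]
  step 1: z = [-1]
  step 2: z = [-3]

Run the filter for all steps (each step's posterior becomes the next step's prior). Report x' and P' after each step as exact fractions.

step 0: x̄ = F·x = [1, 5]
step 0: P̄ = F·P·Fᵀ + Q = [4 0; 0 3]
step 0: y = z − H·x̄ = [19]
step 0: S = H·P̄·Hᵀ + R = [45]
step 0: K = P̄·Hᵀ·S⁻¹ = [-8/45; -1/5]
step 0: x' = x̄ + K·y = [-107/45, 6/5]
step 0: P' = (I − K·H)·P̄ = [116/45 -8/5; -8/5 6/5]
step 1: x̄ = F·x = [161/45, 53/45]
step 1: P̄ = F·P·Fᵀ + Q = [404/45 62/45; 62/45 71/45]
step 1: y = z − H·x̄ = [436/45]
step 1: S = H·P̄·Hᵀ + R = [3089/45]
step 1: K = P̄·Hᵀ·S⁻¹ = [-994/3089; -337/3089]
step 1: x' = x̄ + K·y = [1421/3089, 373/3089]
step 1: P' = (I − K·H)·P̄ = [5776/3089 -3188/3089; -3188/3089 2350/3089]
step 2: x̄ = F·x = [-1048/3089, -1794/3089]
step 2: P̄ = F·P·Fᵀ + Q = [20680/3089 3426/3089; 3426/3089 4839/3089]
step 2: y = z − H·x̄ = [-16745/3089]
step 2: S = H·P̄·Hᵀ + R = [173561/3089]
step 2: K = P̄·Hᵀ·S⁻¹ = [-51638/173561; -21369/173561]
step 2: x' = x̄ + K·y = [221038/173561, 15039/173561]
step 2: P' = (I − K·H)·P̄ = [298724/173561 -164724/173561; -164724/173561 124062/173561]

step 0: x' = [-107/45, 6/5], P' = [116/45 -8/5; -8/5 6/5]
step 1: x' = [1421/3089, 373/3089], P' = [5776/3089 -3188/3089; -3188/3089 2350/3089]
step 2: x' = [221038/173561, 15039/173561], P' = [298724/173561 -164724/173561; -164724/173561 124062/173561]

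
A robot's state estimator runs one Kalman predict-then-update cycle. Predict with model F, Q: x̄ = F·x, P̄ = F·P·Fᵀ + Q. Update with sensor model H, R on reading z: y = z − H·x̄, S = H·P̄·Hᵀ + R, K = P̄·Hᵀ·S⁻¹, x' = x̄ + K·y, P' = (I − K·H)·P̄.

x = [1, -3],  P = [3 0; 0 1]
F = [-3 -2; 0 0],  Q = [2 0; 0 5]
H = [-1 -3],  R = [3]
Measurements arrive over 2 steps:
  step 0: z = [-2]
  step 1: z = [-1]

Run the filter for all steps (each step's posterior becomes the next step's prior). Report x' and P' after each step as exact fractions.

step 0: x' = [70/27, -5/27], P' = [176/9 -55/9; -55/9 20/9]
step 1: x' = [-1089/727, 1135/1454], P' = [24528/727 -7665/727; -7665/727 5245/1454]

step 0: x̄ = F·x = [3, 0]
step 0: P̄ = F·P·Fᵀ + Q = [33 0; 0 5]
step 0: y = z − H·x̄ = [1]
step 0: S = H·P̄·Hᵀ + R = [81]
step 0: K = P̄·Hᵀ·S⁻¹ = [-11/27; -5/27]
step 0: x' = x̄ + K·y = [70/27, -5/27]
step 0: P' = (I − K·H)·P̄ = [176/9 -55/9; -55/9 20/9]
step 1: x̄ = F·x = [-200/27, 0]
step 1: P̄ = F·P·Fᵀ + Q = [1022/9 0; 0 5]
step 1: y = z − H·x̄ = [-227/27]
step 1: S = H·P̄·Hᵀ + R = [1454/9]
step 1: K = P̄·Hᵀ·S⁻¹ = [-511/727; -135/1454]
step 1: x' = x̄ + K·y = [-1089/727, 1135/1454]
step 1: P' = (I − K·H)·P̄ = [24528/727 -7665/727; -7665/727 5245/1454]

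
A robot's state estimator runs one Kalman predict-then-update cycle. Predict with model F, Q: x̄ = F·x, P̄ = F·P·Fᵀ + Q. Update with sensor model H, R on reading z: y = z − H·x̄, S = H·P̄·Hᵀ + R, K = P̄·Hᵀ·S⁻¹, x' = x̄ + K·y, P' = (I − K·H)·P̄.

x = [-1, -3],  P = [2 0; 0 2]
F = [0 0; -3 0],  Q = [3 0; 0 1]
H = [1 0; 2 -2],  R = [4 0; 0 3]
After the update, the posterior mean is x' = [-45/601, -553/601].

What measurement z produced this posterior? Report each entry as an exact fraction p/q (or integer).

x̄ = F·x = [0, 3]
P̄ = F·P·Fᵀ + Q = [3 0; 0 19]
S = H·P̄·Hᵀ + R = [7 6; 6 91]
K = P̄·Hᵀ·S⁻¹ = [237/601 24/601; 228/601 -266/601]
x' − x̄ = [-45/601, -2356/601] = K·y
y = (KᵀK)⁻¹·Kᵀ·(x' − x̄) = [-1, 8]
z = y + H·x̄ = [-1, 8] + [0, -6] = [-1, 2]

z = [-1, 2]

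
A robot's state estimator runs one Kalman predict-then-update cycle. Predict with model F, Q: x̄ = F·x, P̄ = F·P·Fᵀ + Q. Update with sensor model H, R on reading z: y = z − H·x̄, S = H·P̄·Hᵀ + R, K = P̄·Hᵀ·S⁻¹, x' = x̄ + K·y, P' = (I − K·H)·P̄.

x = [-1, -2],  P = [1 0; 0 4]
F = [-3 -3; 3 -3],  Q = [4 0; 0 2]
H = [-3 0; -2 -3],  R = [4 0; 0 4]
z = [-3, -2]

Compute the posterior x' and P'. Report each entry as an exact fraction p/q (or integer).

x̄ = F·x = [9, 3]
P̄ = F·P·Fᵀ + Q = [49 27; 27 47]
y = z − H·x̄ = [24, 25]
S = H·P̄·Hᵀ + R = [445 537; 537 947]
K = P̄·Hᵀ·S⁻¹ = [-21543/66523 -358/66523; 14004/66523 -21639/66523]
x' = x̄ + K·y = [72725/66523, -5310/66523]
P' = (I − K·H)·P̄ = [28724/66523 -18672/66523; -18672/66523 41300/66523]

x' = [72725/66523, -5310/66523]
P' = [28724/66523 -18672/66523; -18672/66523 41300/66523]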